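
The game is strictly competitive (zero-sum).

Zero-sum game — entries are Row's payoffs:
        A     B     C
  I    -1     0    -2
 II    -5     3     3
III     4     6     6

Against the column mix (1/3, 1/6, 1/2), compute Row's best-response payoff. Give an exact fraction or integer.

I: (-1)·(1/3) + (0)·(1/6) + (-2)·(1/2) = -4/3.
II: (-5)·(1/3) + (3)·(1/6) + (3)·(1/2) = 1/3.
III: (4)·(1/3) + (6)·(1/6) + (6)·(1/2) = 16/3.
The best pure response is III with expected payoff 16/3.

16/3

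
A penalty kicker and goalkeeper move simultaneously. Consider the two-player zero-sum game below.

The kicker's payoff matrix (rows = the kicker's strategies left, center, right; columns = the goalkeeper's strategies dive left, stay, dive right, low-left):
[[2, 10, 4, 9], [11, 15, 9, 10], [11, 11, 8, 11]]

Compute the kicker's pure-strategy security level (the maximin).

9

The worst-case payoff for each row is left: 2, center: 9, right: 8.
The best of these is 9.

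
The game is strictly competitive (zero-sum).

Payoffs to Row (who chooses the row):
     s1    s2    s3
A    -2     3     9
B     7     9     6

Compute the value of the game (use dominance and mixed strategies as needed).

Column s2 is strictly dominated by s1 for Column (it gives Row more in every row).
The remaining 2×2 game on (A, B) × (s1, s3) has no saddle point. Let Row play A with probability p; indifference gives −2p + 7(1−p) = 9p + 6(1−p), so p = 1/12.
Similarly Column's optimal q on s1 is 1/4, and the value is -2·(1/4) + (9)·(3/4) = 25/4.

25/4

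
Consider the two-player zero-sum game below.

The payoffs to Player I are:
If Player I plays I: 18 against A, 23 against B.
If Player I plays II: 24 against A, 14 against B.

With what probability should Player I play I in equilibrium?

Row minima are 18 and 14, so Player I's maximin is 18; column maxima are 24 and 23, so Player II's minimax is 23. These differ, so the equilibrium is in mixed strategies.
Let Player I play I with probability p. Player II is indifferent when 18p + 24(1−p) = 23p + 14(1−p), giving p = 2/3.

2/3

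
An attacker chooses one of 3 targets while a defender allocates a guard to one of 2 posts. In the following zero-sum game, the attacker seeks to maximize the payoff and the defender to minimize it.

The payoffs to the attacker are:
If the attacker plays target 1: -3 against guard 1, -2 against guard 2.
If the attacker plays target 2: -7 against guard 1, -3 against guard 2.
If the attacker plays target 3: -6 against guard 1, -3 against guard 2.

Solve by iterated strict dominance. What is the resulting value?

-3

Column guard 2 is strictly dominated by guard 1 for the defender (-3<-2, -7<-3, -6<-3); eliminate guard 2.
Row target 2 is strictly dominated by row target 1 (-3>-7); eliminate target 2.
Row target 3 is strictly dominated by row target 1 (-3>-6); eliminate target 3.
Only (target 1, guard 1) remains, with payoff -3.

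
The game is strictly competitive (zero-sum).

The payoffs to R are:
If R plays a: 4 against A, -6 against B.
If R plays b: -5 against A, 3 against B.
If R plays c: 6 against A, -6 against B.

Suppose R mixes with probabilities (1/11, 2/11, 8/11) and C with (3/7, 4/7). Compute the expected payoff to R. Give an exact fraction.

-6/7

Against (3/7, 4/7), each row's expected payoff is a: -12/7; b: -3/7; c: -6/7.
Taking the (1/11, 2/11, 8/11)-weighted average: (1/11)·(-12/7) + (2/11)·(-3/7) + (8/11)·(-6/7) = -6/7.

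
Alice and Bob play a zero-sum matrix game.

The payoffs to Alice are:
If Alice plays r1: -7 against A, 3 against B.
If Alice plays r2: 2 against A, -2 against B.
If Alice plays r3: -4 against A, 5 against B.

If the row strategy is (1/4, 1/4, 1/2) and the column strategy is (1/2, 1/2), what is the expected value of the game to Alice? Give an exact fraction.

Against (1/2, 1/2), each row's expected payoff is r1: -2; r2: 0; r3: 1/2.
Taking the (1/4, 1/4, 1/2)-weighted average: (1/4)·(-2) + (1/4)·(0) + (1/2)·(1/2) = -1/4.

-1/4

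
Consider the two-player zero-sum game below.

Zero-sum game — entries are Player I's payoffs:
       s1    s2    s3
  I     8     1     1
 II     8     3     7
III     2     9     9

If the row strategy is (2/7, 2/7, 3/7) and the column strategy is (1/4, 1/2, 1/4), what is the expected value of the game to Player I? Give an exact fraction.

151/28

Against (1/4, 1/2, 1/4), each row's expected payoff is I: 11/4; II: 21/4; III: 29/4.
Taking the (2/7, 2/7, 3/7)-weighted average: (2/7)·(11/4) + (2/7)·(21/4) + (3/7)·(29/4) = 151/28.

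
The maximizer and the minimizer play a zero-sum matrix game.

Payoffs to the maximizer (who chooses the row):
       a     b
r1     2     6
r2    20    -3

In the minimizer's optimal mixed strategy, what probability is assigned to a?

Row minima are 2 and -3, so the maximizer's maximin is 2; column maxima are 20 and 6, so the minimizer's minimax is 6. These differ, so the equilibrium is in mixed strategies.
Let the minimizer play a with probability q. The maximizer is indifferent when 2q + 6(1−q) = 20q − 3(1−q), giving q = 1/3.

1/3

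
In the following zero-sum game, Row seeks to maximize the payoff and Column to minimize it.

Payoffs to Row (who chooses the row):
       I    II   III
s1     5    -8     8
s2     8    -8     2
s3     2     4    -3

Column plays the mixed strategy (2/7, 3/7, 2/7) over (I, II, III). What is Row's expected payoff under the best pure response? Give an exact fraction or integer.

s1: (5)·(2/7) + (-8)·(3/7) + (8)·(2/7) = 2/7.
s2: (8)·(2/7) + (-8)·(3/7) + (2)·(2/7) = -4/7.
s3: (2)·(2/7) + (4)·(3/7) + (-3)·(2/7) = 10/7.
The best pure response is s3 with expected payoff 10/7.

10/7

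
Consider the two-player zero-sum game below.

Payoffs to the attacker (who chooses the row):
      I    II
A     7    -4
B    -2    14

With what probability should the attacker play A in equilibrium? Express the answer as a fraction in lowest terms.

16/27

Row minima are -4 and -2, so the attacker's maximin is -2; column maxima are 7 and 14, so the defender's minimax is 7. These differ, so the equilibrium is in mixed strategies.
Let the attacker play A with probability p. The defender is indifferent when 7p − 2(1−p) = −4p + 14(1−p), giving p = 16/27.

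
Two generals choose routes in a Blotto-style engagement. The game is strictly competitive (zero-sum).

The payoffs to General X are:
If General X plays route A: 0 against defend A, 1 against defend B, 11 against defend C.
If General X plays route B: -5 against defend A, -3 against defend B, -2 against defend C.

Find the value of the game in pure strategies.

0

Row minima: 0, -5 → General X's maximin is 0.
Column maxima: 0, 1, 11 → General Y's minimax is 0.
They coincide at (route A, defend A), so the value is 0.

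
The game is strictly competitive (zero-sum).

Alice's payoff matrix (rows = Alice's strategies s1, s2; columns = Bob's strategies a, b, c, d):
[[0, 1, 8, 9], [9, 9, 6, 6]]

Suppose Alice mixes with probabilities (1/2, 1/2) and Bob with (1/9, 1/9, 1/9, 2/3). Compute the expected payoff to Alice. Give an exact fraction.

41/6

Against (1/9, 1/9, 1/9, 2/3), each row's expected payoff is s1: 7; s2: 20/3.
Taking the (1/2, 1/2)-weighted average: (1/2)·(7) + (1/2)·(20/3) = 41/6.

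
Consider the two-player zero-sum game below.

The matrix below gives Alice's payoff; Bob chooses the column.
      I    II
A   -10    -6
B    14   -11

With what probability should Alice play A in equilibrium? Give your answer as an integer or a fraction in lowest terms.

25/29

Row minima are -10 and -11, so Alice's maximin is -10; column maxima are 14 and -6, so Bob's minimax is -6. These differ, so the equilibrium is in mixed strategies.
Let Alice play A with probability p. Bob is indifferent when −10p + 14(1−p) = −6p − 11(1−p), giving p = 25/29.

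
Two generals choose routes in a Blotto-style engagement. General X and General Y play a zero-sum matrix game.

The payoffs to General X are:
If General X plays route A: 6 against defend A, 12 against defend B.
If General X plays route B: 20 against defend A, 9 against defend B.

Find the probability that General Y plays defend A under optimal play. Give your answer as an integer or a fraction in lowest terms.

Row minima are 6 and 9, so General X's maximin is 9; column maxima are 20 and 12, so General Y's minimax is 12. These differ, so the equilibrium is in mixed strategies.
Let General Y play defend A with probability q. General X is indifferent when 6q + 12(1−q) = 20q + 9(1−q), giving q = 3/17.

3/17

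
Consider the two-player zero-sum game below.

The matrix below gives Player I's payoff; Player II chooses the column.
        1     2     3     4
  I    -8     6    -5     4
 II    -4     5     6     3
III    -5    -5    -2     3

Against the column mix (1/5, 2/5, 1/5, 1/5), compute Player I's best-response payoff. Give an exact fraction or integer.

3

I: (-8)·(1/5) + (6)·(2/5) + (-5)·(1/5) + (4)·(1/5) = 3/5.
II: (-4)·(1/5) + (5)·(2/5) + (6)·(1/5) + (3)·(1/5) = 3.
III: (-5)·(1/5) + (-5)·(2/5) + (-2)·(1/5) + (3)·(1/5) = -14/5.
The best pure response is II with expected payoff 3.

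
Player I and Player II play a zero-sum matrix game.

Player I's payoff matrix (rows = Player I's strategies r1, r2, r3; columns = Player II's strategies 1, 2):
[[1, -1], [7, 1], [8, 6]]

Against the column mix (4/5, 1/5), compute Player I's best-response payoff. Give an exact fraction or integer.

r1: (1)·(4/5) + (-1)·(1/5) = 3/5.
r2: (7)·(4/5) + (1)·(1/5) = 29/5.
r3: (8)·(4/5) + (6)·(1/5) = 38/5.
The best pure response is r3 with expected payoff 38/5.

38/5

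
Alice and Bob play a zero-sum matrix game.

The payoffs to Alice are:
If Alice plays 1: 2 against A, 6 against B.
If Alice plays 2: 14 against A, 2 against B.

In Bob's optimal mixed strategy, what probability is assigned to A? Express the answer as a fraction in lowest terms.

1/4

Row minima are 2 and 2, so Alice's maximin is 2; column maxima are 14 and 6, so Bob's minimax is 6. These differ, so the equilibrium is in mixed strategies.
Let Bob play A with probability q. Alice is indifferent when 2q + 6(1−q) = 14q + 2(1−q), giving q = 1/4.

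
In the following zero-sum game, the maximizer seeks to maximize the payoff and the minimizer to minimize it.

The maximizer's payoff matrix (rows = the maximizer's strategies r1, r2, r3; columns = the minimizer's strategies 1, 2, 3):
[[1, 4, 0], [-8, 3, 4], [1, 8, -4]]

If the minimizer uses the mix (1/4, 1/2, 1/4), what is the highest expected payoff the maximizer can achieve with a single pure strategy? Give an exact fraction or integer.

13/4

r1: (1)·(1/4) + (4)·(1/2) + (0)·(1/4) = 9/4.
r2: (-8)·(1/4) + (3)·(1/2) + (4)·(1/4) = 1/2.
r3: (1)·(1/4) + (8)·(1/2) + (-4)·(1/4) = 13/4.
The best pure response is r3 with expected payoff 13/4.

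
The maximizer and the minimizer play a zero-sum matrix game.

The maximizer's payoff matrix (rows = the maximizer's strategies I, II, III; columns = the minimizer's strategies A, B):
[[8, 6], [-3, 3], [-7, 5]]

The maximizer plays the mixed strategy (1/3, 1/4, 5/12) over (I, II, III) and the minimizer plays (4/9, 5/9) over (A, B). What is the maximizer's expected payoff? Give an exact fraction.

121/54

Against (4/9, 5/9), each row's expected payoff is I: 62/9; II: 1/3; III: -1/3.
Taking the (1/3, 1/4, 5/12)-weighted average: (1/3)·(62/9) + (1/4)·(1/3) + (5/12)·(-1/3) = 121/54.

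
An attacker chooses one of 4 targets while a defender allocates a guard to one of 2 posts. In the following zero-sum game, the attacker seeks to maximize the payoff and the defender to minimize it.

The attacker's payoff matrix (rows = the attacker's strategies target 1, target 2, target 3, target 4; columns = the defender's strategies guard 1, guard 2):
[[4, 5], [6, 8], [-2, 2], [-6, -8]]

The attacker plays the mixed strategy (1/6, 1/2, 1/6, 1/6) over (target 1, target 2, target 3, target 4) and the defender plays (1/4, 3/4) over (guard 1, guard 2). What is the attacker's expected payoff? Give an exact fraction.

Against (1/4, 3/4), each row's expected payoff is target 1: 19/4; target 2: 15/2; target 3: 1; target 4: -15/2.
Taking the (1/6, 1/2, 1/6, 1/6)-weighted average: (1/6)·(19/4) + (1/2)·(15/2) + (1/6)·(1) + (1/6)·(-15/2) = 83/24.

83/24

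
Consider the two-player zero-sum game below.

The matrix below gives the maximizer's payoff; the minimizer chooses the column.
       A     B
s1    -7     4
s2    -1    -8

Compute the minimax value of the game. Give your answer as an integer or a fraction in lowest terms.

-10/3

Row minima are -7 and -8, so the maximizer's maximin is -7; column maxima are -1 and 4, so the minimizer's minimax is -1. These differ, so the equilibrium is in mixed strategies.
Let the maximizer play s1 with probability p. The minimizer is indifferent when −7p − (1−p) = 4p − 8(1−p), giving p = 7/18.
Let the minimizer play A with probability q. The maximizer is indifferent when −7q + 4(1−q) = −q − 8(1−q), giving q = 2/3.
The value is -7·(2/3) + (4)·(1/3) = -10/3.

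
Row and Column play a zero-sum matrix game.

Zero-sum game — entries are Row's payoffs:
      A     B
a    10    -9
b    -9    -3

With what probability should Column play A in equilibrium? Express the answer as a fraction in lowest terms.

6/25

Row minima are -9 and -9, so Row's maximin is -9; column maxima are 10 and -3, so Column's minimax is -3. These differ, so the equilibrium is in mixed strategies.
Let Column play A with probability q. Row is indifferent when 10q − 9(1−q) = −9q − 3(1−q), giving q = 6/25.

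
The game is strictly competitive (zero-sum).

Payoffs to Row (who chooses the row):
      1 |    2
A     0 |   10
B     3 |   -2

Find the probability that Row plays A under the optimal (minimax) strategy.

Row minima are 0 and -2, so Row's maximin is 0; column maxima are 3 and 10, so Column's minimax is 3. These differ, so the equilibrium is in mixed strategies.
Let Row play A with probability p. Column is indifferent when 3(1−p) = 10p − 2(1−p), giving p = 1/3.

1/3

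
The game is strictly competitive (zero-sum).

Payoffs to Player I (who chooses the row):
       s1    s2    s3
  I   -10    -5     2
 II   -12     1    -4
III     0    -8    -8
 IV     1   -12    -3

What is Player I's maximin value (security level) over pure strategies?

The worst-case payoff for each row is I: -10, II: -12, III: -8, IV: -12.
The best of these is -8.

-8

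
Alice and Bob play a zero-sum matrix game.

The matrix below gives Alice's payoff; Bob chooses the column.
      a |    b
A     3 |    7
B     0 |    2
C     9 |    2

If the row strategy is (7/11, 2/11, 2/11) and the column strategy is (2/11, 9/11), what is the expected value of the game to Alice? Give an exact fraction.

591/121

Against (2/11, 9/11), each row's expected payoff is A: 69/11; B: 18/11; C: 36/11.
Taking the (7/11, 2/11, 2/11)-weighted average: (7/11)·(69/11) + (2/11)·(18/11) + (2/11)·(36/11) = 591/121.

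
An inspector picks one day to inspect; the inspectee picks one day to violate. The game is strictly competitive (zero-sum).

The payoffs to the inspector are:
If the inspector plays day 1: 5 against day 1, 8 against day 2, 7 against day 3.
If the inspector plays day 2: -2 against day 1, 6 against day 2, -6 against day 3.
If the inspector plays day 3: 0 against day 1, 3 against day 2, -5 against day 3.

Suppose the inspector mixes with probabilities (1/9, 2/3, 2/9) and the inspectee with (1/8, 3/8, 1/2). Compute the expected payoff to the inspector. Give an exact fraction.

Against (1/8, 3/8, 1/2), each row's expected payoff is day 1: 57/8; day 2: -1; day 3: -11/8.
Taking the (1/9, 2/3, 2/9)-weighted average: (1/9)·(57/8) + (2/3)·(-1) + (2/9)·(-11/8) = -13/72.

-13/72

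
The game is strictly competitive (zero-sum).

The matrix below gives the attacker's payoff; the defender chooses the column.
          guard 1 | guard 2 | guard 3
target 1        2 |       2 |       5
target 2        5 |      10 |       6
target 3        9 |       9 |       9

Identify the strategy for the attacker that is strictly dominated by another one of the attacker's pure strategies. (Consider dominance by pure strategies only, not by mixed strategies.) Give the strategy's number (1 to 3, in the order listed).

Compare target 1 with target 2: 5 > 2, 10 > 2, 6 > 5.
So target 2 strictly dominates target 1 for the attacker; target 1 is strictly dominated.

1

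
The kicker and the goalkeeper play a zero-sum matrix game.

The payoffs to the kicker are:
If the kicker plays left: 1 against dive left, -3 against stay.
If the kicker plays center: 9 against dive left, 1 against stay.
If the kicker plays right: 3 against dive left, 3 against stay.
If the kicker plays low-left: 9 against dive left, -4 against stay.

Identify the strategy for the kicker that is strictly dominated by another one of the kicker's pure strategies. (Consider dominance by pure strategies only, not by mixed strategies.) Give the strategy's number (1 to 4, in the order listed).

Compare left with center: 9 > 1, 1 > -3.
So center strictly dominates left for the kicker; left is strictly dominated.

1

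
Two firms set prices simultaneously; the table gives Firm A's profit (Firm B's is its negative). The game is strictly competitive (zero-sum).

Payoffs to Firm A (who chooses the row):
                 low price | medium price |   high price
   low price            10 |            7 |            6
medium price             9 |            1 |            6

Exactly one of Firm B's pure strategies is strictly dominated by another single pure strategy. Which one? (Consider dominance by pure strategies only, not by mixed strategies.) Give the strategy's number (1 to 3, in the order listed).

Firm B prefers columns that give Firm A less. Compare low price with medium price: 7 < 10, 1 < 9.
So medium price strictly dominates low price for Firm B; low price is strictly dominated.

1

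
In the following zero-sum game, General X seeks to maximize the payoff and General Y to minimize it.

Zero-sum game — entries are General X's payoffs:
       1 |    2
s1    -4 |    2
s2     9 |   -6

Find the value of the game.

Row minima are -4 and -6, so General X's maximin is -4; column maxima are 9 and 2, so General Y's minimax is 2. These differ, so the equilibrium is in mixed strategies.
Let General X play s1 with probability p. General Y is indifferent when −4p + 9(1−p) = 2p − 6(1−p), giving p = 5/7.
Let General Y play 1 with probability q. General X is indifferent when −4q + 2(1−q) = 9q − 6(1−q), giving q = 8/21.
The value is -4·(8/21) + (2)·(13/21) = -2/7.

-2/7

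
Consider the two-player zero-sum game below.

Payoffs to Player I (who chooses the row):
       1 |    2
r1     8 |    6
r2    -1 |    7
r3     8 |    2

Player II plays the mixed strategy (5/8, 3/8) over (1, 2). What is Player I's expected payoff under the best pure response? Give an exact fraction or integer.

r1: (8)·(5/8) + (6)·(3/8) = 29/4.
r2: (-1)·(5/8) + (7)·(3/8) = 2.
r3: (8)·(5/8) + (2)·(3/8) = 23/4.
The best pure response is r1 with expected payoff 29/4.

29/4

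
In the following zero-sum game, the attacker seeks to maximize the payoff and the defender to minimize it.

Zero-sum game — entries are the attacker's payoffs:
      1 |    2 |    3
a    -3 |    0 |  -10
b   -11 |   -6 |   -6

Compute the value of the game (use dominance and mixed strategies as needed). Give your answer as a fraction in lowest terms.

Column 2 is strictly dominated by 1 for the defender (it gives the attacker more in every row).
The remaining 2×2 game on (a, b) × (1, 3) has no saddle point. Let the attacker play a with probability p; indifference gives −3p − 11(1−p) = −10p − 6(1−p), so p = 5/12.
Similarly the defender's optimal q on 1 is 1/3, and the value is -3·(1/3) + (-10)·(2/3) = -23/3.

-23/3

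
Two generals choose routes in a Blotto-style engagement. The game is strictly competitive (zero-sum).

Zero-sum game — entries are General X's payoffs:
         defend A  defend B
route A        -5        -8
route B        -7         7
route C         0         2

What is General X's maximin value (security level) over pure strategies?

The worst-case payoff for each row is route A: -8, route B: -7, route C: 0.
The best of these is 0.

0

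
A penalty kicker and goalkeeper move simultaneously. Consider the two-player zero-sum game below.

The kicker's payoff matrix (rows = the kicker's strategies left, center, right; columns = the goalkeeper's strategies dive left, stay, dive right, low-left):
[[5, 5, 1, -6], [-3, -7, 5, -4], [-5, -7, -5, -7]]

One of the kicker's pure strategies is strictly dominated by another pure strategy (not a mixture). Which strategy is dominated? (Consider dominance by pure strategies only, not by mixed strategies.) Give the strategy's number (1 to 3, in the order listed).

3

Compare right with left: 5 > -5, 5 > -7, 1 > -5, -6 > -7.
So left strictly dominates right for the kicker; right is strictly dominated.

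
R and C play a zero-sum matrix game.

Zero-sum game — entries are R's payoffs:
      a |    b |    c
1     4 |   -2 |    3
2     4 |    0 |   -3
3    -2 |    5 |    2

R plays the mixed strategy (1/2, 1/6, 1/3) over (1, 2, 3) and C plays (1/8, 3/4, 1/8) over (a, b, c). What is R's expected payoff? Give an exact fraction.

Against (1/8, 3/4, 1/8), each row's expected payoff is 1: -5/8; 2: 1/8; 3: 15/4.
Taking the (1/2, 1/6, 1/3)-weighted average: (1/2)·(-5/8) + (1/6)·(1/8) + (1/3)·(15/4) = 23/24.

23/24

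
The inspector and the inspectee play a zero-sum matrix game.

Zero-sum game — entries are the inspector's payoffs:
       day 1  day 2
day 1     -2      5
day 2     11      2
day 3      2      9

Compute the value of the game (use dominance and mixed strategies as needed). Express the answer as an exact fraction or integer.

Row day 1 is strictly dominated by row day 3, so the inspector never plays it.
The remaining 2×2 game on (day 2, day 3) × (day 1, day 2) has no saddle point. Let the inspector play day 2 with probability p; indifference gives 11p + 2(1−p) = 2p + 9(1−p), so p = 7/16.
Similarly the inspectee's optimal q on day 1 is 7/16, and the value is 11·(7/16) + (2)·(9/16) = 95/16.

95/16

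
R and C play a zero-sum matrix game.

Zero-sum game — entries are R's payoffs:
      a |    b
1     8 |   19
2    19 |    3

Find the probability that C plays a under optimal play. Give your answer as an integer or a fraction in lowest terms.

Row minima are 8 and 3, so R's maximin is 8; column maxima are 19 and 19, so C's minimax is 19. These differ, so the equilibrium is in mixed strategies.
Let C play a with probability q. R is indifferent when 8q + 19(1−q) = 19q + 3(1−q), giving q = 16/27.

16/27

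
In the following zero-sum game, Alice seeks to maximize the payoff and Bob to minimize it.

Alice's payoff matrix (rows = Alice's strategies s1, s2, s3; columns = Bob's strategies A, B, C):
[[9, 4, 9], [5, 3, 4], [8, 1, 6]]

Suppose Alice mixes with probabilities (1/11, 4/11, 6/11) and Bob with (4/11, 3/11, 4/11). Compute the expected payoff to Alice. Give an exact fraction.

618/121

Against (4/11, 3/11, 4/11), each row's expected payoff is s1: 84/11; s2: 45/11; s3: 59/11.
Taking the (1/11, 4/11, 6/11)-weighted average: (1/11)·(84/11) + (4/11)·(45/11) + (6/11)·(59/11) = 618/121.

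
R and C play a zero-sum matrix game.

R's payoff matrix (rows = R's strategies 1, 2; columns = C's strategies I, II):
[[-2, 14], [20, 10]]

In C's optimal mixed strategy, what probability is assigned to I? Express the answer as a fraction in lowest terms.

2/13

Row minima are -2 and 10, so R's maximin is 10; column maxima are 20 and 14, so C's minimax is 14. These differ, so the equilibrium is in mixed strategies.
Let C play I with probability q. R is indifferent when −2q + 14(1−q) = 20q + 10(1−q), giving q = 2/13.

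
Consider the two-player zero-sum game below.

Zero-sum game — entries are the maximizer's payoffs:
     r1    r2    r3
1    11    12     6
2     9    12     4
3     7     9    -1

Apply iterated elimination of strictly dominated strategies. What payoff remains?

6

Column r2 is strictly dominated by r1 for the minimizer (11<12, 9<12, 7<9); eliminate r2.
Row 2 is strictly dominated by row 1 (11>9, 6>4); eliminate 2.
Column r1 is strictly dominated by r3 for the minimizer (6<11, -1<7); eliminate r1.
Row 3 is strictly dominated by row 1 (6>-1); eliminate 3.
Only (1, r3) remains, with payoff 6.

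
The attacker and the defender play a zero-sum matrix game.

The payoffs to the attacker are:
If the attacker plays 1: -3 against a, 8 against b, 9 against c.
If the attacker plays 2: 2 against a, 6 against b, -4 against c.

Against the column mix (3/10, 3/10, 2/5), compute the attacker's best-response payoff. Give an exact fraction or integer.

1: (-3)·(3/10) + (8)·(3/10) + (9)·(2/5) = 51/10.
2: (2)·(3/10) + (6)·(3/10) + (-4)·(2/5) = 4/5.
The best pure response is 1 with expected payoff 51/10.

51/10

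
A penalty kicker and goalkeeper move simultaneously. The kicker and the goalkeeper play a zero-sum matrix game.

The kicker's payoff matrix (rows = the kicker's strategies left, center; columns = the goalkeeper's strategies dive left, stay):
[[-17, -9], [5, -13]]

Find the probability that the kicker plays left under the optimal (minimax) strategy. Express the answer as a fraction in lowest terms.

9/13

Row minima are -17 and -13, so the kicker's maximin is -13; column maxima are 5 and -9, so the goalkeeper's minimax is -9. These differ, so the equilibrium is in mixed strategies.
Let the kicker play left with probability p. The goalkeeper is indifferent when −17p + 5(1−p) = −9p − 13(1−p), giving p = 9/13.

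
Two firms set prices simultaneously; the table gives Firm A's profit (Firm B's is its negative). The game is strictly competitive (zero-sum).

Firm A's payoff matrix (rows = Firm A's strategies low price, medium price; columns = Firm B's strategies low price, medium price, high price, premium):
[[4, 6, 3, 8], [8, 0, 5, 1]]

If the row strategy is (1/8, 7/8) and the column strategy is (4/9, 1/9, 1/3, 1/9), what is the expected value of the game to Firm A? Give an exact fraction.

125/24

Against (4/9, 1/9, 1/3, 1/9), each row's expected payoff is low price: 13/3; medium price: 16/3.
Taking the (1/8, 7/8)-weighted average: (1/8)·(13/3) + (7/8)·(16/3) = 125/24.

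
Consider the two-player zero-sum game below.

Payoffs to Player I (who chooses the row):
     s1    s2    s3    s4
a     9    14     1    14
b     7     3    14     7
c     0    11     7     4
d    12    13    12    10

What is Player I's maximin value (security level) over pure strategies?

The worst-case payoff for each row is a: 1, b: 3, c: 0, d: 10.
The best of these is 10.

10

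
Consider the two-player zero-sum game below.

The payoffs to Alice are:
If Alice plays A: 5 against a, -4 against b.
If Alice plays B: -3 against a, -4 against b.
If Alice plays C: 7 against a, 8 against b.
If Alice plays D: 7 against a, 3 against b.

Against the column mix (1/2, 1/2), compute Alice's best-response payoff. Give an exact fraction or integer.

15/2

A: (5)·(1/2) + (-4)·(1/2) = 1/2.
B: (-3)·(1/2) + (-4)·(1/2) = -7/2.
C: (7)·(1/2) + (8)·(1/2) = 15/2.
D: (7)·(1/2) + (3)·(1/2) = 5.
The best pure response is C with expected payoff 15/2.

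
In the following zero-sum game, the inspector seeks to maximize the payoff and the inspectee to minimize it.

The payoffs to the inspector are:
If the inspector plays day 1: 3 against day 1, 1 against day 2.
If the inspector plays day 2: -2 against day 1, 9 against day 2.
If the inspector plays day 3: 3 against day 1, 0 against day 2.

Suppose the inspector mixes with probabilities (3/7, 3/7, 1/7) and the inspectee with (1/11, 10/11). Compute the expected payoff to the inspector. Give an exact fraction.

306/77

Against (1/11, 10/11), each row's expected payoff is day 1: 13/11; day 2: 8; day 3: 3/11.
Taking the (3/7, 3/7, 1/7)-weighted average: (3/7)·(13/11) + (3/7)·(8) + (1/7)·(3/11) = 306/77.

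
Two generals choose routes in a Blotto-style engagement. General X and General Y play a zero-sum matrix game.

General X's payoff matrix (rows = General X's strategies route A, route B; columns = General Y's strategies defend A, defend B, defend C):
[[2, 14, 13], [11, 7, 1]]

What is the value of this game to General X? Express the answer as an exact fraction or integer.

Column defend B is strictly dominated by defend C for General Y (it gives General X more in every row).
The remaining 2×2 game on (route A, route B) × (defend A, defend C) has no saddle point. Let General X play route A with probability p; indifference gives 2p + 11(1−p) = 13p + (1−p), so p = 10/21.
Similarly General Y's optimal q on defend A is 4/7, and the value is 2·(4/7) + (13)·(3/7) = 47/7.

47/7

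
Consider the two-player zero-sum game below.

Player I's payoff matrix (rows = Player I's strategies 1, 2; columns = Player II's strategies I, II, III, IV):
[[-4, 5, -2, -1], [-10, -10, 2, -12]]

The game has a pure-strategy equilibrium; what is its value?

-4

Row minima: -4, -12 → Player I's maximin is -4.
Column maxima: -4, 5, 2, -1 → Player II's minimax is -4.
They coincide at (1, I), so the value is -4.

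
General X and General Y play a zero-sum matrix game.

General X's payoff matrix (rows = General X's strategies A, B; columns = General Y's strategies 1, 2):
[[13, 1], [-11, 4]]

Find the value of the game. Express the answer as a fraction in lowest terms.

Row minima are 1 and -11, so General X's maximin is 1; column maxima are 13 and 4, so General Y's minimax is 4. These differ, so the equilibrium is in mixed strategies.
Let General X play A with probability p. General Y is indifferent when 13p − 11(1−p) = p + 4(1−p), giving p = 5/9.
Let General Y play 1 with probability q. General X is indifferent when 13q + (1−q) = −11q + 4(1−q), giving q = 1/9.
The value is 13·(1/9) + (1)·(8/9) = 7/3.

7/3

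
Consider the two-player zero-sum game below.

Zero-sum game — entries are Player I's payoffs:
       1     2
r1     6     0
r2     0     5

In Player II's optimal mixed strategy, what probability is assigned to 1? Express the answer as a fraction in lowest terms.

Row minima are 0 and 0, so Player I's maximin is 0; column maxima are 6 and 5, so Player II's minimax is 5. These differ, so the equilibrium is in mixed strategies.
Let Player II play 1 with probability q. Player I is indifferent when 6q = 5(1−q), giving q = 5/11.

5/11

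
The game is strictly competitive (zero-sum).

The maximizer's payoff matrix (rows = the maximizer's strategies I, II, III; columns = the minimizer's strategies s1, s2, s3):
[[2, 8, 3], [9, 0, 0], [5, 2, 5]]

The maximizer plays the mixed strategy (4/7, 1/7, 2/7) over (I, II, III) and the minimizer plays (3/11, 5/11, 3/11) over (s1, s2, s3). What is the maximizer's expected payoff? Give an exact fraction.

327/77

Against (3/11, 5/11, 3/11), each row's expected payoff is I: 5; II: 27/11; III: 40/11.
Taking the (4/7, 1/7, 2/7)-weighted average: (4/7)·(5) + (1/7)·(27/11) + (2/7)·(40/11) = 327/77.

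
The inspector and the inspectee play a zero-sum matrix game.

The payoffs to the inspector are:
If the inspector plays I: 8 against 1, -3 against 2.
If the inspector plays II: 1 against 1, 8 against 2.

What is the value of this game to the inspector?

Row minima are -3 and 1, so the inspector's maximin is 1; column maxima are 8 and 8, so the inspectee's minimax is 8. These differ, so the equilibrium is in mixed strategies.
Let the inspector play I with probability p. The inspectee is indifferent when 8p + (1−p) = −3p + 8(1−p), giving p = 7/18.
Let the inspectee play 1 with probability q. The inspector is indifferent when 8q − 3(1−q) = q + 8(1−q), giving q = 11/18.
The value is 8·(11/18) + (-3)·(7/18) = 67/18.

67/18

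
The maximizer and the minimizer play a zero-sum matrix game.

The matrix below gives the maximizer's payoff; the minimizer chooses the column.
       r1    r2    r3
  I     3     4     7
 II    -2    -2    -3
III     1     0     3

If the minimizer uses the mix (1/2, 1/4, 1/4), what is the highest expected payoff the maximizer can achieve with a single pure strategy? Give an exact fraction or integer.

I: (3)·(1/2) + (4)·(1/4) + (7)·(1/4) = 17/4.
II: (-2)·(1/2) + (-2)·(1/4) + (-3)·(1/4) = -9/4.
III: (1)·(1/2) + (0)·(1/4) + (3)·(1/4) = 5/4.
The best pure response is I with expected payoff 17/4.

17/4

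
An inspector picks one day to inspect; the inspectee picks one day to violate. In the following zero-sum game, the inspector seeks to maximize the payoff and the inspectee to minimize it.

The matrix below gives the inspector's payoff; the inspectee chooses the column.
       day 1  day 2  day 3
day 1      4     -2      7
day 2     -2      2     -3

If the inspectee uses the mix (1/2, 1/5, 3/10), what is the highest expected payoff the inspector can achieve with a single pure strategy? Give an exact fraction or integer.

day 1: (4)·(1/2) + (-2)·(1/5) + (7)·(3/10) = 37/10.
day 2: (-2)·(1/2) + (2)·(1/5) + (-3)·(3/10) = -3/2.
The best pure response is day 1 with expected payoff 37/10.

37/10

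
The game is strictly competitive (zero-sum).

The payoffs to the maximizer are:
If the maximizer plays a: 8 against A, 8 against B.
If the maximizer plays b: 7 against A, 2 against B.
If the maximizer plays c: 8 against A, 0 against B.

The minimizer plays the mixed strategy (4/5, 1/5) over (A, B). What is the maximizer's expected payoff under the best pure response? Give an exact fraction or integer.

a: (8)·(4/5) + (8)·(1/5) = 8.
b: (7)·(4/5) + (2)·(1/5) = 6.
c: (8)·(4/5) + (0)·(1/5) = 32/5.
The best pure response is a with expected payoff 8.

8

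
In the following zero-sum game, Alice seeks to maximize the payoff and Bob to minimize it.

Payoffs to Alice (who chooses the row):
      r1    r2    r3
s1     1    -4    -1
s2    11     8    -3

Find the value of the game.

-10/7

Column r1 is strictly dominated by r2 for Bob (it gives Alice more in every row).
The remaining 2×2 game on (s1, s2) × (r2, r3) has no saddle point. Let Alice play s1 with probability p; indifference gives −4p + 8(1−p) = −p − 3(1−p), so p = 11/14.
Similarly Bob's optimal q on r2 is 1/7, and the value is -4·(1/7) + (-1)·(6/7) = -10/7.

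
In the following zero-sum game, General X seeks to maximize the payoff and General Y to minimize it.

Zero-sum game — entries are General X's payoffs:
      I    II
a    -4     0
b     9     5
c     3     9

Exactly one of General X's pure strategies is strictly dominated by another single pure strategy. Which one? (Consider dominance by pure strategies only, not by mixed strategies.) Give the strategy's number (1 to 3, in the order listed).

1

Compare a with b: 9 > -4, 5 > 0.
So b strictly dominates a for General X; a is strictly dominated.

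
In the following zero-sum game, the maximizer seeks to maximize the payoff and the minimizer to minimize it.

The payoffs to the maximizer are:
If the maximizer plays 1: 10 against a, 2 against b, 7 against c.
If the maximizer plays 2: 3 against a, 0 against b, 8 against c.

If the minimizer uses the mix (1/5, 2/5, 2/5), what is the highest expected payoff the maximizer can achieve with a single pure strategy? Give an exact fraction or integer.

28/5

1: (10)·(1/5) + (2)·(2/5) + (7)·(2/5) = 28/5.
2: (3)·(1/5) + (0)·(2/5) + (8)·(2/5) = 19/5.
The best pure response is 1 with expected payoff 28/5.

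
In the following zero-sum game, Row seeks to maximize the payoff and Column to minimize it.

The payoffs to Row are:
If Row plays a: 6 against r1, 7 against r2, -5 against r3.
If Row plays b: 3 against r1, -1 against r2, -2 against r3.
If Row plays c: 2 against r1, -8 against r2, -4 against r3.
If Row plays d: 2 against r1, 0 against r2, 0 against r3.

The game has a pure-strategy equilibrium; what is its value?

0

Row minima: -5, -2, -8, 0 → Row's maximin is 0.
Column maxima: 6, 7, 0 → Column's minimax is 0.
They coincide at (d, r3), so the value is 0.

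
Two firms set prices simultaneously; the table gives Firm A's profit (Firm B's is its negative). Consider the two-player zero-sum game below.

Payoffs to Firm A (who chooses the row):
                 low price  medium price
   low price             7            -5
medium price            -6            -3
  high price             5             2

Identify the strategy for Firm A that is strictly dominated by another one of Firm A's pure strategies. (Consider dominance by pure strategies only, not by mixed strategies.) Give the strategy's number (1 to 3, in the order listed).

2

Compare medium price with high price: 5 > -6, 2 > -3.
So high price strictly dominates medium price for Firm A; medium price is strictly dominated.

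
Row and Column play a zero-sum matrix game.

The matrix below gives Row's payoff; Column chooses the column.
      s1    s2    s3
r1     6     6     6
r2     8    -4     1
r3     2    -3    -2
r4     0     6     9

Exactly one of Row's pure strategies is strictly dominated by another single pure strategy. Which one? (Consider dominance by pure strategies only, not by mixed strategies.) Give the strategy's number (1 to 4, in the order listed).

Compare r3 with r1: 6 > 2, 6 > -3, 6 > -2.
So r1 strictly dominates r3 for Row; r3 is strictly dominated.

3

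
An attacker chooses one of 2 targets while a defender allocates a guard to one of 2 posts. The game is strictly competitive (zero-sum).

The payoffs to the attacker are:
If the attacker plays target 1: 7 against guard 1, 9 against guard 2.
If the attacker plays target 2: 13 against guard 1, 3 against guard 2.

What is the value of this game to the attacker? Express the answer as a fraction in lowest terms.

Row minima are 7 and 3, so the attacker's maximin is 7; column maxima are 13 and 9, so the defender's minimax is 9. These differ, so the equilibrium is in mixed strategies.
Let the attacker play target 1 with probability p. The defender is indifferent when 7p + 13(1−p) = 9p + 3(1−p), giving p = 5/6.
Let the defender play guard 1 with probability q. The attacker is indifferent when 7q + 9(1−q) = 13q + 3(1−q), giving q = 1/2.
The value is 7·(1/2) + (9)·(1/2) = 8.

8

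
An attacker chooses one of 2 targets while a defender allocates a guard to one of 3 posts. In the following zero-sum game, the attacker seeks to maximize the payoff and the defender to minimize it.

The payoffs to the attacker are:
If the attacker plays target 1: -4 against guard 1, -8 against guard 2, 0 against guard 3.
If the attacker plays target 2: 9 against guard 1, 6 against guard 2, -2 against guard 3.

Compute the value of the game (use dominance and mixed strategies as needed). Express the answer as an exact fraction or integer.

Column guard 1 is strictly dominated by guard 2 for the defender (it gives the attacker more in every row).
The remaining 2×2 game on (target 1, target 2) × (guard 2, guard 3) has no saddle point. Let the attacker play target 1 with probability p; indifference gives −8p + 6(1−p) = −2(1−p), so p = 1/2.
Similarly the defender's optimal q on guard 2 is 1/8, and the value is -8·(1/8) + (0)·(7/8) = -1.

-1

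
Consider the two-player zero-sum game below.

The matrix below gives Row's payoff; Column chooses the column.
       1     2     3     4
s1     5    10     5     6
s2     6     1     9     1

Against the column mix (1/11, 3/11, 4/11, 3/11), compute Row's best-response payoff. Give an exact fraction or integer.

73/11

s1: (5)·(1/11) + (10)·(3/11) + (5)·(4/11) + (6)·(3/11) = 73/11.
s2: (6)·(1/11) + (1)·(3/11) + (9)·(4/11) + (1)·(3/11) = 48/11.
The best pure response is s1 with expected payoff 73/11.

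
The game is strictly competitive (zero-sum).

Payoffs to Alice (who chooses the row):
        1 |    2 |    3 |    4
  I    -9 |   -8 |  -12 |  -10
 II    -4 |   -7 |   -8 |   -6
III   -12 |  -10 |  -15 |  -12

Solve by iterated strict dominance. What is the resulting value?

Row III is strictly dominated by row I (-9>-12, -8>-10, -12>-15, -10>-12); eliminate III.
Column 1 is strictly dominated by 3 for Bob (-12<-9, -8<-4); eliminate 1.
Row I is strictly dominated by row II (-7>-8, -8>-12, -6>-10); eliminate I.
Column 2 is strictly dominated by 3 for Bob (-8<-7); eliminate 2.
Column 4 is strictly dominated by 3 for Bob (-8<-6); eliminate 4.
Only (II, 3) remains, with payoff -8.

-8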